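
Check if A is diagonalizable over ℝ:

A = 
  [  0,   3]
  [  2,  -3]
Yes

tr(A) = -3, det(A) = -6
Characteristic polynomial: λ² - tr(A)λ + det(A) = λ² + 3λ - 6
λ² + 3λ - 6 = 0  ⇒  λ = (-3 ± √((3)² - 4·(-6)))/2 = (-3 ± √(33))/2
  = (-3 + √33)/2,  (-3 - √33)/2
Eigenvalues: (-3 + √33)/2, (-3 - √33)/2  (≈ 1.372, -4.372)
The two irrational eigenvalues are distinct (simple), so each has alg. mult. = geom. mult. = 1.
Sum of geometric multiplicities equals n, so A has n independent eigenvectors.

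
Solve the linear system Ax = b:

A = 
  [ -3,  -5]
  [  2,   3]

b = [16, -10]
x = [-2, -2]

Row reduce the augmented matrix [A|b]:
R2 → R2 + (2/3)·R1
REF = 
  [  -3,   -5,   16]
  [   0, -1/3,  2/3]

Back-substitution:
x₂ = (2/3) / (-1/3) = -2
x₁ = (16 - (-5)(-2)) / (-3) = -2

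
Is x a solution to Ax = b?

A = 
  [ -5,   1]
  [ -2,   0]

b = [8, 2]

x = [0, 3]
No

Ax = [3, 0] ≠ b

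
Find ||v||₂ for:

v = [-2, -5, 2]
5.745

||v||₂ = √((-2)² + (-5)² + (2)²) = √33 = 5.745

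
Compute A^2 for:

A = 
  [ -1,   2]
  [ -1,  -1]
A² = A·A:
A²[1,1] = (-1)(-1) + (2)(-1) = -1
A²[1,2] = (-1)(2) + (2)(-1) = -4
A²[2,1] = (-1)(-1) + (-1)(-1) = 2
A²[2,2] = (-1)(2) + (-1)(-1) = -1
A² = 
  [ -1,  -4]
  [  2,  -1]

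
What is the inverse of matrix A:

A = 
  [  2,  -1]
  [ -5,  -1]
det(A) = (2)(-1) - (-1)(-5) = -7
For a 2×2 matrix, A⁻¹ = (1/det(A)) · [[d, -b], [-c, a]]
    = (-1/7) · [[-1, 1], [5, 2]]

A⁻¹ = 
  [ 1/7, -1/7]
  [-5/7, -2/7]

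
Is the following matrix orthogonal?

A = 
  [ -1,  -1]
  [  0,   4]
No

AᵀA = 
  [  1,   1]
  [  1,  17]
≠ I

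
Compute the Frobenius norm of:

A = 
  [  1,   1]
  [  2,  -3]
||A||_F = 3.873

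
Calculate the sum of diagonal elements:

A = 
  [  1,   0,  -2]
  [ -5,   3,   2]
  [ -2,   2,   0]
4

tr(A) = 1 + 3 + 0 = 4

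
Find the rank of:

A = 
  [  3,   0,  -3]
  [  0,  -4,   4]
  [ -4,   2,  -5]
Row reduce:
R3 → R3 + (4/3)·R1
R3 → R3 + (1/2)·R2
REF = 
  [  3,   0,  -3]
  [  0,  -4,   4]
  [  0,   0,  -7]
Pivot columns: 1, 2, 3 → 3 pivots.

rank(A) = 3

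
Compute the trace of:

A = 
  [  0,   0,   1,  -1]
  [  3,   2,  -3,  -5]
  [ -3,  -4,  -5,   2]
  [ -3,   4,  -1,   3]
0

tr(A) = 0 + 2 + -5 + 3 = 0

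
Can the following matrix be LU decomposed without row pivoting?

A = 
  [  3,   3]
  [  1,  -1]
Yes.
A[1,1] = 3 ≠ 0, so Gaussian elimination proceeds without a row swap: multiplier ℓ₂₁ = (1)/(3) = 1/3, and U[2,2] = -1 - (1/3)(3) = -2.
L = 
  [  1,   0]
  [1/3,   1]
U = 
  [  3,   3]
  [  0,  -2]
Check row 2 of LU: [(1/3)(3), (1/3)(3) + (-2)] = [1, -1] = row 2 of A ✓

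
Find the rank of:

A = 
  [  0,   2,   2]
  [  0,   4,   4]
rank(A) = 1

Row reduce:
R2 → R2 - (2)·R1
REF = 
  [  0,   2,   2]
  [  0,   0,   0]
Pivot columns: 2 → 1 pivot.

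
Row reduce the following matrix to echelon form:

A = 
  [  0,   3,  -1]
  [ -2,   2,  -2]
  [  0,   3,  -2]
Row operations:
Swap R1 ↔ R2
R3 → R3 - (1)·R2

Resulting echelon form:
REF = 
  [ -2,   2,  -2]
  [  0,   3,  -1]
  [  0,   0,  -1]

Rank = 3 (number of non-zero pivot rows).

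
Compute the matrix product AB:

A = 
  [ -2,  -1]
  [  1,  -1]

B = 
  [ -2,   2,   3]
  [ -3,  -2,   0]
AB = 
  [  7,  -2,  -6]
  [  1,   4,   3]

A is 2×2 and B is 2×3, so AB is 2×3. Each entry is (row of A)·(column of B):
AB[1,1] = (-2)(-2) + (-1)(-3) = 7
AB[1,2] = (-2)(2) + (-1)(-2) = -2
AB[1,3] = (-2)(3) + (-1)(0) = -6
AB[2,1] = (1)(-2) + (-1)(-3) = 1
AB[2,2] = (1)(2) + (-1)(-2) = 4
AB[2,3] = (1)(3) + (-1)(0) = 3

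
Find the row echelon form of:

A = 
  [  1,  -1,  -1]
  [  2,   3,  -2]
Row operations:
R2 → R2 - (2)·R1

Resulting echelon form:
REF = 
  [  1,  -1,  -1]
  [  0,   5,   0]

Rank = 2 (number of non-zero pivot rows).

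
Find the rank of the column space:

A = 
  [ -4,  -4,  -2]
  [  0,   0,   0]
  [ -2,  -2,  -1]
Row reduce:
R3 → R3 - (1/2)·R1
REF = 
  [ -4,  -4,  -2]
  [  0,   0,   0]
  [  0,   0,   0]
Pivot columns: 1 → 1 pivot.
dim(Col(A)) = number of pivot columns = 1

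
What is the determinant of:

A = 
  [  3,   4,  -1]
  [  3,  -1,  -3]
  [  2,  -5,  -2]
Cofactor expansion along row 1:
det(A) = (3)·((-1)(-2) - (-3)(-5)) - (4)·((3)(-2) - (-3)(2)) + (-1)·((3)(-5) - (-1)(2))
  = (3)(-13) - (4)(0) + (-1)(-13)
  = -26

det(A) = -26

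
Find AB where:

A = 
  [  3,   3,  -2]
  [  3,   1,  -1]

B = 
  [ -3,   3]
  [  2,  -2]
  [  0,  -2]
AB = 
  [ -3,   7]
  [ -7,   9]

A is 2×3 and B is 3×2, so AB is 2×2. Each entry is (row of A)·(column of B):
AB[1,1] = (3)(-3) + (3)(2) + (-2)(0) = -3
AB[1,2] = (3)(3) + (3)(-2) + (-2)(-2) = 7
AB[2,1] = (3)(-3) + (1)(2) + (-1)(0) = -7
AB[2,2] = (3)(3) + (1)(-2) + (-1)(-2) = 9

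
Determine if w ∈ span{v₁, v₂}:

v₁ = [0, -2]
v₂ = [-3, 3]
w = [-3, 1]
Yes

Form the augmented matrix and row-reduce:
[v₁|v₂|w] = 
  [  0,  -3,  -3]
  [ -2,   3,   1]
Swap R1 ↔ R2
REF = 
  [ -2,   3,   1]
  [  0,  -3,  -3]

No row of the form [0 0 | nonzero], so the system is consistent. Back-substitution gives c₁ = 1, c₂ = 1: w = (1)·v₁ + (1)·v₂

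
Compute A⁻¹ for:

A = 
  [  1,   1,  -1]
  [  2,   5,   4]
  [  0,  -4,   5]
det(A) = (1)·((5)(5) - (4)(-4)) - (1)·((2)(5) - (4)(0)) + (-1)·((2)(-4) - (5)(0))
  = (1)(41) - (1)(10) + (-1)(-8)
  = 39
det(A) = 39 ≠ 0, so A is invertible.

Cofactors Cᵢⱼ = (-1)ⁱ⁺ʲ·Mᵢⱼ:
C = 
  [ 41, -10,  -8]
  [ -1,   5,   4]
  [  9,  -6,   3]

adj(A) = Cᵀ:
adj(A) = 
  [ 41,  -1,   9]
  [-10,   5,  -6]
  [ -8,   4,   3]

A⁻¹ = (1/39) · adj(A):
A⁻¹ = 
  [ 41/39,  -1/39,   3/13]
  [-10/39,   5/39,  -2/13]
  [ -8/39,   4/39,   1/13]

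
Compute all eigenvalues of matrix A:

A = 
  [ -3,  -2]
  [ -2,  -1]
λ = -2 + √5, -2 - √5  (≈ 0.2361, -4.236)

tr(A) = -4, det(A) = -1
Characteristic polynomial: λ² - tr(A)λ + det(A) = λ² + 4λ - 1
λ² + 4λ - 1 = 0  ⇒  λ = (-4 ± √((4)² - 4·(-1)))/2 = (-4 ± √(20))/2
  = -2 + √5,  -2 - √5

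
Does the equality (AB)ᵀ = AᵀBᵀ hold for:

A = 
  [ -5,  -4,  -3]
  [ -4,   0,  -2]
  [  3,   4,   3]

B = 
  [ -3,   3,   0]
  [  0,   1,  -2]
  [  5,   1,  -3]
No

(AB)ᵀ = 
  [  0,   2,   6]
  [-22, -14,  16]
  [ 17,   6, -17]

AᵀBᵀ = 
  [  3, -10, -38]
  [ 12,  -8, -32]
  [  3,  -8, -26]

The two matrices differ, so (AB)ᵀ ≠ AᵀBᵀ in general. The correct identity is (AB)ᵀ = BᵀAᵀ.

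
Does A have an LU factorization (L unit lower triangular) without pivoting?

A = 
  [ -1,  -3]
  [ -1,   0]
Yes.
A[1,1] = -1 ≠ 0, so Gaussian elimination proceeds without a row swap: multiplier ℓ₂₁ = (-1)/(-1) = 1, and U[2,2] = 0 - (1)(-3) = 3.
L = 
  [  1,   0]
  [  1,   1]
U = 
  [ -1,  -3]
  [  0,   3]
Check row 2 of LU: [(1)(-1), (1)(-3) + 3] = [-1, 0] = row 2 of A ✓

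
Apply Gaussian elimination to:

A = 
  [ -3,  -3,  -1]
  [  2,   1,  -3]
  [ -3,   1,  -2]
Row operations:
R2 → R2 + (2/3)·R1
R3 → R3 - (1)·R1
R3 → R3 + (4)·R2

Resulting echelon form:
REF = 
  [   -3,    -3,    -1]
  [    0,    -1, -11/3]
  [    0,     0, -47/3]

Rank = 3 (number of non-zero pivot rows).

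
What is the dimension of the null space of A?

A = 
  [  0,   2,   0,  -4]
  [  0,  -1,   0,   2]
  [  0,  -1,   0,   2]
nullity(A) = 3

Row reduce:
R2 → R2 + (1/2)·R1
R3 → R3 + (1/2)·R1
REF = 
  [  0,   2,   0,  -4]
  [  0,   0,   0,   0]
  [  0,   0,   0,   0]
Pivot columns: 2 → 1 pivot.
rank(A) = 1, so nullity(A) = 4 - 1 = 3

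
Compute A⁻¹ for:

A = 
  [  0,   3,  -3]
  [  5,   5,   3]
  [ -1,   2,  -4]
det(A) = (0)·((5)(-4) - (3)(2)) - (3)·((5)(-4) - (3)(-1)) + (-3)·((5)(2) - (5)(-1))
  = (0)(-26) - (3)(-17) + (-3)(15)
  = 6
det(A) = 6 ≠ 0, so A is invertible.

Cofactors Cᵢⱼ = (-1)ⁱ⁺ʲ·Mᵢⱼ:
C = 
  [-26,  17,  15]
  [  6,  -3,  -3]
  [ 24, -15, -15]

adj(A) = Cᵀ:
adj(A) = 
  [-26,   6,  24]
  [ 17,  -3, -15]
  [ 15,  -3, -15]

A⁻¹ = (1/6) · adj(A):
A⁻¹ = 
  [-13/3,     1,     4]
  [ 17/6,  -1/2,  -5/2]
  [  5/2,  -1/2,  -5/2]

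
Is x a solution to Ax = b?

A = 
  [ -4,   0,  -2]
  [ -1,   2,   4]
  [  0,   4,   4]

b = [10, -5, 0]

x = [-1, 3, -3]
Yes

Ax = [10, -5, 0] = b ✓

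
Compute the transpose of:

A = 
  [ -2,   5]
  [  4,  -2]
Aᵀ = 
  [ -2,   4]
  [  5,  -2]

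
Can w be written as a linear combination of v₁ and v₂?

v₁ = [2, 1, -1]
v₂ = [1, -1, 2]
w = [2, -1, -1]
No

Form the augmented matrix and row-reduce:
[v₁|v₂|w] = 
  [  2,   1,   2]
  [  1,  -1,  -1]
  [ -1,   2,  -1]
R2 → R2 - (1/2)·R1
R3 → R3 + (1/2)·R1
R3 → R3 + (5/3)·R2
REF = 
  [    2,     1,     2]
  [    0,  -3/2,    -2]
  [    0,     0, -10/3]

Row 3 reads [0 0 | -10/3], i.e. 0 = -10/3, so the system is inconsistent and w ∉ span{v₁, v₂}.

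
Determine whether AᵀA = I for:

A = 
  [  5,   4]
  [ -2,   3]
No

AᵀA = 
  [ 29,  14]
  [ 14,  25]
≠ I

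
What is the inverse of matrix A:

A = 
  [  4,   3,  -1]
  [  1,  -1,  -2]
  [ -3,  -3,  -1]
det(A) = (4)·((-1)(-1) - (-2)(-3)) - (3)·((1)(-1) - (-2)(-3)) + (-1)·((1)(-3) - (-1)(-3))
  = (4)(-5) - (3)(-7) + (-1)(-6)
  = 7
det(A) = 7 ≠ 0, so A is invertible.

Cofactors Cᵢⱼ = (-1)ⁱ⁺ʲ·Mᵢⱼ:
C = 
  [ -5,   7,  -6]
  [  6,  -7,   3]
  [ -7,   7,  -7]

adj(A) = Cᵀ:
adj(A) = 
  [ -5,   6,  -7]
  [  7,  -7,   7]
  [ -6,   3,  -7]

A⁻¹ = (1/7) · adj(A):
A⁻¹ = 
  [-5/7,  6/7,   -1]
  [   1,   -1,    1]
  [-6/7,  3/7,   -1]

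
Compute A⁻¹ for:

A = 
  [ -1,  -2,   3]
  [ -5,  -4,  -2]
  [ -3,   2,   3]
det(A) = (-1)·((-4)(3) - (-2)(2)) - (-2)·((-5)(3) - (-2)(-3)) + (3)·((-5)(2) - (-4)(-3))
  = (-1)(-8) - (-2)(-21) + (3)(-22)
  = -100
det(A) = -100 ≠ 0, so A is invertible.

Cofactors Cᵢⱼ = (-1)ⁱ⁺ʲ·Mᵢⱼ:
C = 
  [ -8,  21, -22]
  [ 12,   6,   8]
  [ 16, -17,  -6]

adj(A) = Cᵀ:
adj(A) = 
  [ -8,  12,  16]
  [ 21,   6, -17]
  [-22,   8,  -6]

A⁻¹ = (-1/100) · adj(A):
A⁻¹ = 
  [   2/25,   -3/25,   -4/25]
  [-21/100,   -3/50,  17/100]
  [  11/50,   -2/25,    3/50]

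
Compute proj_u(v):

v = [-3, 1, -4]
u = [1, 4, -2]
proj_u(v) = [3/7, 12/7, -6/7]

v·u = (-3)(1) + (1)(4) + (-4)(-2) = 9
u·u = (1)² + (4)² + (-2)² = 21
proj_u(v) = (v·u / u·u) × u = (9/21) × u = (3/7) × u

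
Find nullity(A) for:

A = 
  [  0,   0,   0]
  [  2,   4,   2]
nullity(A) = 2

Row reduce:
Swap R1 ↔ R2
REF = 
  [  2,   4,   2]
  [  0,   0,   0]
Pivot columns: 1 → 1 pivot.
rank(A) = 1, so nullity(A) = 3 - 1 = 2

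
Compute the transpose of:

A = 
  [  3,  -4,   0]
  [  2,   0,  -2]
Aᵀ = 
  [  3,   2]
  [ -4,   0]
  [  0,  -2]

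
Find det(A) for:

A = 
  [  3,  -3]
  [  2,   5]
21

For a 2×2 matrix, det = ad - bc = (3)(5) - (-3)(2) = 21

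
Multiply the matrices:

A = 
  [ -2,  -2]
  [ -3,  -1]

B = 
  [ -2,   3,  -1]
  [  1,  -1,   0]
AB = 
  [  2,  -4,   2]
  [  5,  -8,   3]

A is 2×2 and B is 2×3, so AB is 2×3. Each entry is (row of A)·(column of B):
AB[1,1] = (-2)(-2) + (-2)(1) = 2
AB[1,2] = (-2)(3) + (-2)(-1) = -4
AB[1,3] = (-2)(-1) + (-2)(0) = 2
AB[2,1] = (-3)(-2) + (-1)(1) = 5
AB[2,2] = (-3)(3) + (-1)(-1) = -8
AB[2,3] = (-3)(-1) + (-1)(0) = 3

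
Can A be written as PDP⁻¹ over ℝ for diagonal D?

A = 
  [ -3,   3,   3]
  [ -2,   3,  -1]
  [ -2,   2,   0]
No

Characteristic polynomial: det(λI - A) = λ³ + 5λ - 6
Testing integer divisors of the constant term: p(1) = 0, so (λ - 1) is a factor:
p(λ) = (λ - 1)(λ² + λ + 6)
λ² + λ + 6 = 0  ⇒  λ = (-1 ± √((1)² - 4·(6)))/2 = (-1 ± √(-23))/2
  = (-1 + i√23)/2,  (-1 - i√23)/2
Eigenvalues: 1, (-1 + i√23)/2, (-1 - i√23)/2  (≈ 1, -0.5 + 2.398i, -0.5 - 2.398i)
Has complex eigenvalues (not diagonalizable over ℝ).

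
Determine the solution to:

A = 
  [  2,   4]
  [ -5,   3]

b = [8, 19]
Row reduce the augmented matrix [A|b]:
R2 → R2 + (5/2)·R1
REF = 
  [  2,   4,   8]
  [  0,  13,  39]

Back-substitution:
x₂ = 39 / 13 = 3
x₁ = (8 - (4)(3)) / 2 = -2

x = [-2, 3]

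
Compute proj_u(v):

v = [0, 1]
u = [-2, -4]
v·u = (0)(-2) + (1)(-4) = -4
u·u = (-2)² + (-4)² = 20
proj_u(v) = (v·u / u·u) × u = (-4/20) × u = (-1/5) × u

proj_u(v) = [2/5, 4/5]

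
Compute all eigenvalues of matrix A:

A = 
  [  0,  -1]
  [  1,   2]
tr(A) = 2, det(A) = 1
Characteristic polynomial: λ² - tr(A)λ + det(A) = λ² - 2λ + 1
λ² - 2λ + 1 = (λ - 1)²

λ = 1, 1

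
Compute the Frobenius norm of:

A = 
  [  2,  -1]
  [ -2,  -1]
||A||_F = 3.162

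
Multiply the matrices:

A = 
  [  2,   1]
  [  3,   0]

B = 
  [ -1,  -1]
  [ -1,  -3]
AB = 
  [ -3,  -5]
  [ -3,  -3]

A is 2×2 and B is 2×2, so AB is 2×2. Each entry is (row of A)·(column of B):
AB[1,1] = (2)(-1) + (1)(-1) = -3
AB[1,2] = (2)(-1) + (1)(-3) = -5
AB[2,1] = (3)(-1) + (0)(-1) = -3
AB[2,2] = (3)(-1) + (0)(-3) = -3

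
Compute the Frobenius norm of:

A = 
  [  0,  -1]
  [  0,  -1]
||A||_F = 1.414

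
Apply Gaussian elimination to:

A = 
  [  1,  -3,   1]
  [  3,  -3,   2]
Row operations:
R2 → R2 - (3)·R1

Resulting echelon form:
REF = 
  [  1,  -3,   1]
  [  0,   6,  -1]

Rank = 2 (number of non-zero pivot rows).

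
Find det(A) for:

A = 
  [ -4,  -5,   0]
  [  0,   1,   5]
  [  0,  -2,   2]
Cofactor expansion along row 1:
det(A) = (-4)·((1)(2) - (5)(-2)) - (-5)·((0)(2) - (5)(0)) + (0)·((0)(-2) - (1)(0))
  = (-4)(12) - (-5)(0) + (0)(0)
  = -48

det(A) = -48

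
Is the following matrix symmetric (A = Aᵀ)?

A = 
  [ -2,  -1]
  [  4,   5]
No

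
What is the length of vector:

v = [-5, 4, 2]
6.708

||v||₂ = √((-5)² + (4)² + (2)²) = √45 = 6.708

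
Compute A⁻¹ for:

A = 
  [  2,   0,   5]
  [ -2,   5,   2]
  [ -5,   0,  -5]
det(A) = (2)·((5)(-5) - (2)(0)) - (0)·((-2)(-5) - (2)(-5)) + (5)·((-2)(0) - (5)(-5))
  = (2)(-25) - (0)(20) + (5)(25)
  = 75
det(A) = 75 ≠ 0, so A is invertible.

Cofactors Cᵢⱼ = (-1)ⁱ⁺ʲ·Mᵢⱼ:
C = 
  [-25, -20,  25]
  [  0,  15,   0]
  [-25, -14,  10]

adj(A) = Cᵀ:
adj(A) = 
  [-25,   0, -25]
  [-20,  15, -14]
  [ 25,   0,  10]

A⁻¹ = (1/75) · adj(A):
A⁻¹ = 
  [  -1/3,      0,   -1/3]
  [ -4/15,    1/5, -14/75]
  [   1/3,      0,   2/15]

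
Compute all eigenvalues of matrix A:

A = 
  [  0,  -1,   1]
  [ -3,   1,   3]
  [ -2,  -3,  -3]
λ = 2, -2 + 3i, -2 - 3i  (≈ 2, -2 + 3i, -2 - 3i)

Characteristic polynomial: det(λI - A) = λ³ + 2λ² + 5λ - 26
Testing integer divisors of the constant term: p(2) = 0, so (λ - 2) is a factor:
p(λ) = (λ - 2)(λ² + 4λ + 13)
λ² + 4λ + 13 = 0  ⇒  λ = (-4 ± √((4)² - 4·(13)))/2 = (-4 ± √(-36))/2
  = -2 + 3i,  -2 - 3i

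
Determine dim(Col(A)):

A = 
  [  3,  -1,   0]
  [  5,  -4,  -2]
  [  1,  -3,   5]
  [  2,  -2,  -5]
dim(Col(A)) = 3

Row reduce:
R2 → R2 - (5/3)·R1
R3 → R3 - (1/3)·R1
R4 → R4 - (2/3)·R1
R3 → R3 - (8/7)·R2
R4 → R4 - (4/7)·R2
R4 → R4 + (9/17)·R3
REF = 
  [   3,   -1,    0]
  [   0, -7/3,   -2]
  [   0,    0, 51/7]
  [   0,    0,    0]
Pivot columns: 1, 2, 3 → 3 pivots.
dim(Col(A)) = number of pivot columns = 3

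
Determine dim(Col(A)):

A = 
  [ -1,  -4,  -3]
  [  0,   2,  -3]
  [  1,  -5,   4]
dim(Col(A)) = 3

Row reduce:
R3 → R3 + (1)·R1
R3 → R3 + (9/2)·R2
REF = 
  [   -1,    -4,    -3]
  [    0,     2,    -3]
  [    0,     0, -25/2]
Pivot columns: 1, 2, 3 → 3 pivots.
dim(Col(A)) = number of pivot columns = 3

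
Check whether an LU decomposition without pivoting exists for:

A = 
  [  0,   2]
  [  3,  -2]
No.
A[1,1] = 0 but A[2,1] = 3 ≠ 0. Any LU with L unit lower triangular has (LU)[1,1] = U[1,1] and (LU)[2,1] = L[2,1]·U[1,1]; matching A forces U[1,1] = 0, which then forces (LU)[2,1] = 0 ≠ 3. A row swap (pivoting) is required.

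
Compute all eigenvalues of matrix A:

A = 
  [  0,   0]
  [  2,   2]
λ = 2, 0

tr(A) = 2, det(A) = 0
Characteristic polynomial: λ² - tr(A)λ + det(A) = λ² - 2λ
λ² - 2λ = λ(λ - 2)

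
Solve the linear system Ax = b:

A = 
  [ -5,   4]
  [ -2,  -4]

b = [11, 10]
x = [-3, -1]

Row reduce the augmented matrix [A|b]:
R2 → R2 - (2/5)·R1
REF = 
  [   -5,     4,    11]
  [    0, -28/5,  28/5]

Back-substitution:
x₂ = (28/5) / (-28/5) = -1
x₁ = (11 - (4)(-1)) / (-5) = -3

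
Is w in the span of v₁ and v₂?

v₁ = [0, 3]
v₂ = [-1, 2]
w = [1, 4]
Yes

Form the augmented matrix and row-reduce:
[v₁|v₂|w] = 
  [  0,  -1,   1]
  [  3,   2,   4]
Swap R1 ↔ R2
REF = 
  [  3,   2,   4]
  [  0,  -1,   1]

No row of the form [0 0 | nonzero], so the system is consistent. Back-substitution gives c₁ = 2, c₂ = -1: w = (2)·v₁ + (-1)·v₂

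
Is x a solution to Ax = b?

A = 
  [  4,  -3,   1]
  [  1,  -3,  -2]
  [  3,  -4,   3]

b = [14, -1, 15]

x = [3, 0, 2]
Yes

Ax = [14, -1, 15] = b ✓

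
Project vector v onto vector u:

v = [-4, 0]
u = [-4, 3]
v·u = (-4)(-4) + (0)(3) = 16
u·u = (-4)² + (3)² = 25
proj_u(v) = (v·u / u·u) × u = (16/25) × u

proj_u(v) = [-64/25, 48/25]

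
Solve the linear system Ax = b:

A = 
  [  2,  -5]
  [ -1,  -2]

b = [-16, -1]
Row reduce the augmented matrix [A|b]:
R2 → R2 + (1/2)·R1
REF = 
  [   2,   -5,  -16]
  [   0, -9/2,   -9]

Back-substitution:
x₂ = (-9) / (-9/2) = 2
x₁ = (-16 - (-5)(2)) / 2 = -3

x = [-3, 2]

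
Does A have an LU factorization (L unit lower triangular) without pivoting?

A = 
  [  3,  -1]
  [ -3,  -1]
Yes.
A[1,1] = 3 ≠ 0, so Gaussian elimination proceeds without a row swap: multiplier ℓ₂₁ = (-3)/(3) = -1, and U[2,2] = -1 - (-1)(-1) = -2.
L = 
  [  1,   0]
  [ -1,   1]
U = 
  [  3,  -1]
  [  0,  -2]
Check row 2 of LU: [(-1)(3), (-1)(-1) + (-2)] = [-3, -1] = row 2 of A ✓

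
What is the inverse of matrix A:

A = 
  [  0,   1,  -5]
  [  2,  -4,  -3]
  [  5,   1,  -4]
det(A) = (0)·((-4)(-4) - (-3)(1)) - (1)·((2)(-4) - (-3)(5)) + (-5)·((2)(1) - (-4)(5))
  = (0)(19) - (1)(7) + (-5)(22)
  = -117
det(A) = -117 ≠ 0, so A is invertible.

Cofactors Cᵢⱼ = (-1)ⁱ⁺ʲ·Mᵢⱼ:
C = 
  [ 19,  -7,  22]
  [ -1,  25,   5]
  [-23, -10,  -2]

adj(A) = Cᵀ:
adj(A) = 
  [ 19,  -1, -23]
  [ -7,  25, -10]
  [ 22,   5,  -2]

A⁻¹ = (-1/117) · adj(A):
A⁻¹ = 
  [-19/117,   1/117,  23/117]
  [  7/117, -25/117,  10/117]
  [-22/117,  -5/117,   2/117]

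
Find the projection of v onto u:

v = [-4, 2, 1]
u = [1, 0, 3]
proj_u(v) = [-1/10, 0, -3/10]

v·u = (-4)(1) + (2)(0) + (1)(3) = -1
u·u = (1)² + (0)² + (3)² = 10
proj_u(v) = (v·u / u·u) × u = (-1/10) × u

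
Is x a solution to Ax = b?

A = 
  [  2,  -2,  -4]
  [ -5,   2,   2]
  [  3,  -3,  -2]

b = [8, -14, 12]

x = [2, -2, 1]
No

Ax = [4, -12, 10] ≠ b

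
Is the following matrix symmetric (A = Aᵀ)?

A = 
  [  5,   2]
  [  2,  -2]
Yes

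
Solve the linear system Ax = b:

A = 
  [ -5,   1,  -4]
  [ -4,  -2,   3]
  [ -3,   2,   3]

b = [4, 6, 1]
x = [-1, -1, 0]

Row reduce the augmented matrix [A|b]:
R2 → R2 - (4/5)·R1
R3 → R3 - (3/5)·R1
R3 → R3 + (1/2)·R2
REF = 
  [   -5,     1,    -4,     4]
  [    0, -14/5,  31/5,  14/5]
  [    0,     0,  17/2,     0]

Back-substitution:
x₃ = 0 / (17/2) = 0
x₂ = (14/5 - (31/5)(0)) / (-14/5) = -1
x₁ = (4 - (1)(-1) - (-4)(0)) / (-5) = -1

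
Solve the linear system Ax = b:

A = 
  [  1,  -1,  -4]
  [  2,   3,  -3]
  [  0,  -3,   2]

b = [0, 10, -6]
Row reduce the augmented matrix [A|b]:
R2 → R2 - (2)·R1
R3 → R3 + (3/5)·R2
REF = 
  [  1,  -1,  -4,   0]
  [  0,   5,   5,  10]
  [  0,   0,   5,   0]

Back-substitution:
x₃ = 0 / 5 = 0
x₂ = (10 - (5)(0)) / 5 = 2
x₁ = (0 - (-1)(2) - (-4)(0)) / 1 = 2

x = [2, 2, 0]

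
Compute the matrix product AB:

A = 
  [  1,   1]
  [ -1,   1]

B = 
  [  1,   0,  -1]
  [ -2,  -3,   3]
A is 2×2 and B is 2×3, so AB is 2×3. Each entry is (row of A)·(column of B):
AB[1,1] = (1)(1) + (1)(-2) = -1
AB[1,2] = (1)(0) + (1)(-3) = -3
AB[1,3] = (1)(-1) + (1)(3) = 2
AB[2,1] = (-1)(1) + (1)(-2) = -3
AB[2,2] = (-1)(0) + (1)(-3) = -3
AB[2,3] = (-1)(-1) + (1)(3) = 4

AB = 
  [ -1,  -3,   2]
  [ -3,  -3,   4]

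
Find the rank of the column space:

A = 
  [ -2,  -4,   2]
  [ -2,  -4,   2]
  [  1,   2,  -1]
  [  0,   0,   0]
Row reduce:
R2 → R2 - (1)·R1
R3 → R3 + (1/2)·R1
REF = 
  [ -2,  -4,   2]
  [  0,   0,   0]
  [  0,   0,   0]
  [  0,   0,   0]
Pivot columns: 1 → 1 pivot.
dim(Col(A)) = number of pivot columns = 1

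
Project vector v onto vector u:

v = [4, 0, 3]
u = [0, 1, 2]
proj_u(v) = [0, 6/5, 12/5]

v·u = (4)(0) + (0)(1) + (3)(2) = 6
u·u = (0)² + (1)² + (2)² = 5
proj_u(v) = (v·u / u·u) × u = (6/5) × u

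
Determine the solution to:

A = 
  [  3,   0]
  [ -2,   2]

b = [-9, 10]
Row reduce the augmented matrix [A|b]:
R2 → R2 + (2/3)·R1
REF = 
  [  3,   0,  -9]
  [  0,   2,   4]

Back-substitution:
x₂ = 4 / 2 = 2
x₁ = (-9 - (0)(2)) / 3 = -3

x = [-3, 2]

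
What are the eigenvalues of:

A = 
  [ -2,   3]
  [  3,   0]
λ = -1 + √10, -1 - √10  (≈ 2.162, -4.162)

tr(A) = -2, det(A) = -9
Characteristic polynomial: λ² - tr(A)λ + det(A) = λ² + 2λ - 9
λ² + 2λ - 9 = 0  ⇒  λ = (-2 ± √((2)² - 4·(-9)))/2 = (-2 ± √(40))/2
  = -1 + √10,  -1 - √10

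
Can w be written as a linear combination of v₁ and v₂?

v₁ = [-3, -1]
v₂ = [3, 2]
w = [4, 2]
Yes

Form the augmented matrix and row-reduce:
[v₁|v₂|w] = 
  [ -3,   3,   4]
  [ -1,   2,   2]
R2 → R2 - (1/3)·R1
REF = 
  [ -3,   3,   4]
  [  0,   1, 2/3]

No row of the form [0 0 | nonzero], so the system is consistent. Back-substitution gives c₁ = -2/3, c₂ = 2/3: w = (-2/3)·v₁ + (2/3)·v₂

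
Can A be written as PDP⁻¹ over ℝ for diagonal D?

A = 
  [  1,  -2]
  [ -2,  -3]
Yes

tr(A) = -2, det(A) = -7
Characteristic polynomial: λ² - tr(A)λ + det(A) = λ² + 2λ - 7
λ² + 2λ - 7 = 0  ⇒  λ = (-2 ± √((2)² - 4·(-7)))/2 = (-2 ± √(32))/2
  = -1 + 2√2,  -1 - 2√2
Eigenvalues: -1 + 2√2, -1 - 2√2  (≈ 1.828, -3.828)
The two irrational eigenvalues are distinct (simple), so each has alg. mult. = geom. mult. = 1.
Sum of geometric multiplicities equals n, so A has n independent eigenvectors.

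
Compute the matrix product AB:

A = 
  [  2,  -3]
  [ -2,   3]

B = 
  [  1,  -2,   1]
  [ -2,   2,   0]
AB = 
  [  8, -10,   2]
  [ -8,  10,  -2]

A is 2×2 and B is 2×3, so AB is 2×3. Each entry is (row of A)·(column of B):
AB[1,1] = (2)(1) + (-3)(-2) = 8
AB[1,2] = (2)(-2) + (-3)(2) = -10
AB[1,3] = (2)(1) + (-3)(0) = 2
AB[2,1] = (-2)(1) + (3)(-2) = -8
AB[2,2] = (-2)(-2) + (3)(2) = 10
AB[2,3] = (-2)(1) + (3)(0) = -2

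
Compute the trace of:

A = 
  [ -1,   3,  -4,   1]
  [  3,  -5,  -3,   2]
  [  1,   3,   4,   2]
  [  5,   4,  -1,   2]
0

tr(A) = -1 + -5 + 4 + 2 = 0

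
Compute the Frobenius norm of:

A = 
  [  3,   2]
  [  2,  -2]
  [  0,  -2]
||A||_F = 5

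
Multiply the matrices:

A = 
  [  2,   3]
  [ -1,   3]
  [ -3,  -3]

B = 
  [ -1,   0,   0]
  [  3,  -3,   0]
AB = 
  [  7,  -9,   0]
  [ 10,  -9,   0]
  [ -6,   9,   0]

A is 3×2 and B is 2×3, so AB is 3×3. Each entry is (row of A)·(column of B):
AB[1,1] = (2)(-1) + (3)(3) = 7
AB[1,2] = (2)(0) + (3)(-3) = -9
AB[1,3] = (2)(0) + (3)(0) = 0
AB[2,1] = (-1)(-1) + (3)(3) = 10
AB[2,2] = (-1)(0) + (3)(-3) = -9
AB[2,3] = (-1)(0) + (3)(0) = 0
AB[3,1] = (-3)(-1) + (-3)(3) = -6
AB[3,2] = (-3)(0) + (-3)(-3) = 9
AB[3,3] = (-3)(0) + (-3)(0) = 0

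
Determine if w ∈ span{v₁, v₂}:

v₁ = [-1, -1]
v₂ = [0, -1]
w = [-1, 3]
Yes

Form the augmented matrix and row-reduce:
[v₁|v₂|w] = 
  [ -1,   0,  -1]
  [ -1,  -1,   3]
R2 → R2 - (1)·R1
REF = 
  [ -1,   0,  -1]
  [  0,  -1,   4]

No row of the form [0 0 | nonzero], so the system is consistent. Back-substitution gives c₁ = 1, c₂ = -4: w = (1)·v₁ + (-4)·v₂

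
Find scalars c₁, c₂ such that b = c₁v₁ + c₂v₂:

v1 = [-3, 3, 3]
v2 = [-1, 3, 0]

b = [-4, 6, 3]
c1 = 1, c2 = 1

b = 1·v1 + 1·v2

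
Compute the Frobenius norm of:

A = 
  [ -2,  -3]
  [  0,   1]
||A||_F = 3.742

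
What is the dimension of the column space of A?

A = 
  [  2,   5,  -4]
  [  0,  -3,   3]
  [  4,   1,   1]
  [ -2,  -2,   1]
Row reduce:
R3 → R3 - (2)·R1
R4 → R4 + (1)·R1
R3 → R3 - (3)·R2
R4 → R4 + (1)·R2
REF = 
  [  2,   5,  -4]
  [  0,  -3,   3]
  [  0,   0,   0]
  [  0,   0,   0]
Pivot columns: 1, 2 → 2 pivots.
dim(Col(A)) = number of pivot columns = 2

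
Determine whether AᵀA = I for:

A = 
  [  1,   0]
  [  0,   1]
Yes

AᵀA = 
  [  1,   0]
  [  0,   1]
= I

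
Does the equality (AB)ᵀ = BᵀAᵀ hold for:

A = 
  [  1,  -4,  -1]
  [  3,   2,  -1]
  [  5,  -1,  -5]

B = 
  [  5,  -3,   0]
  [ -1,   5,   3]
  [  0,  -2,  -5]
Yes

(AB)ᵀ = 
  [  9,  13,  26]
  [-21,   3, -10]
  [ -7,  11,  22]

BᵀAᵀ = 
  [  9,  13,  26]
  [-21,   3, -10]
  [ -7,  11,  22]

Both sides are equal — this is the standard identity (AB)ᵀ = BᵀAᵀ, which holds for all A, B.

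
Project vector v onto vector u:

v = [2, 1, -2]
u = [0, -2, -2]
v·u = (2)(0) + (1)(-2) + (-2)(-2) = 2
u·u = (0)² + (-2)² + (-2)² = 8
proj_u(v) = (v·u / u·u) × u = (2/8) × u = (1/4) × u

proj_u(v) = [0, -1/2, -1/2]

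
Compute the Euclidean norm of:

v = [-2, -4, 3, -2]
5.745

||v||₂ = √((-2)² + (-4)² + (3)² + (-2)²) = √33 = 5.745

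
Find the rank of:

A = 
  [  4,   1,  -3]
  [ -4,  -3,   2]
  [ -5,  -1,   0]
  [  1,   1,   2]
rank(A) = 3

Row reduce:
R2 → R2 + (1)·R1
R3 → R3 + (5/4)·R1
R4 → R4 - (1/4)·R1
R3 → R3 + (1/8)·R2
R4 → R4 + (3/8)·R2
R4 → R4 + (19/31)·R3
REF = 
  [    4,     1,    -3]
  [    0,    -2,    -1]
  [    0,     0, -31/8]
  [    0,     0,     0]
Pivot columns: 1, 2, 3 → 3 pivots.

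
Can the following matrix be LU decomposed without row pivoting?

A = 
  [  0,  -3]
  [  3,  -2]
No.
A[1,1] = 0 but A[2,1] = 3 ≠ 0. Any LU with L unit lower triangular has (LU)[1,1] = U[1,1] and (LU)[2,1] = L[2,1]·U[1,1]; matching A forces U[1,1] = 0, which then forces (LU)[2,1] = 0 ≠ 3. A row swap (pivoting) is required.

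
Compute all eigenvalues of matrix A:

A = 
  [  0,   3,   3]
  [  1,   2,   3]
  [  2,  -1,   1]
λ = 0, 4, -1

Characteristic polynomial: det(λI - A) = λ³ - 3λ² - 4λ
The constant term is 0, so λ = 0 is a root: p(λ) = λ(λ² - 3λ - 4)
λ² - 3λ - 4 = (λ + 1)(λ - 4)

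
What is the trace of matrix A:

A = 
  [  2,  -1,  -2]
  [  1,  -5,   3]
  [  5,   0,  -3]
-6

tr(A) = 2 + -5 + -3 = -6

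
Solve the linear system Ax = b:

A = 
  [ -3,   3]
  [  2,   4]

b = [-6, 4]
Row reduce the augmented matrix [A|b]:
R2 → R2 + (2/3)·R1
REF = 
  [ -3,   3,  -6]
  [  0,   6,   0]

Back-substitution:
x₂ = 0 / 6 = 0
x₁ = (-6 - (3)(0)) / (-3) = 2

x = [2, 0]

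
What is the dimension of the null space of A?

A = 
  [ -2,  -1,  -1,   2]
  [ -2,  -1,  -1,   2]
nullity(A) = 3

Row reduce:
R2 → R2 - (1)·R1
REF = 
  [ -2,  -1,  -1,   2]
  [  0,   0,   0,   0]
Pivot columns: 1 → 1 pivot.
rank(A) = 1, so nullity(A) = 4 - 1 = 3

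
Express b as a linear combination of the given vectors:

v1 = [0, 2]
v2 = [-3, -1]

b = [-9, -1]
c1 = 1, c2 = 3

b = 1·v1 + 3·v2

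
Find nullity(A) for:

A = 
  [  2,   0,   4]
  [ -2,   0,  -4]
nullity(A) = 2

Row reduce:
R2 → R2 + (1)·R1
REF = 
  [  2,   0,   4]
  [  0,   0,   0]
Pivot columns: 1 → 1 pivot.
rank(A) = 1, so nullity(A) = 3 - 1 = 2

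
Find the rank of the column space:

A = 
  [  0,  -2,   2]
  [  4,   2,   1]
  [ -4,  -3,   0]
Row reduce:
Swap R1 ↔ R2
R3 → R3 + (1)·R1
R3 → R3 - (1/2)·R2
REF = 
  [  4,   2,   1]
  [  0,  -2,   2]
  [  0,   0,   0]
Pivot columns: 1, 2 → 2 pivots.
dim(Col(A)) = number of pivot columns = 2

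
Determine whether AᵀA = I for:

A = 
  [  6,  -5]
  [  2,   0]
No

AᵀA = 
  [ 40, -30]
  [-30,  25]
≠ I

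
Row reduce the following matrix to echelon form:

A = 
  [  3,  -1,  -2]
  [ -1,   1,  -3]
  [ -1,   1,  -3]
Row operations:
R2 → R2 + (1/3)·R1
R3 → R3 + (1/3)·R1
R3 → R3 - (1)·R2

Resulting echelon form:
REF = 
  [    3,    -1,    -2]
  [    0,   2/3, -11/3]
  [    0,     0,     0]

Rank = 2 (number of non-zero pivot rows).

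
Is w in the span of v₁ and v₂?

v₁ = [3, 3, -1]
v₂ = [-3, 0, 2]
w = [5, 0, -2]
No

Form the augmented matrix and row-reduce:
[v₁|v₂|w] = 
  [  3,  -3,   5]
  [  3,   0,   0]
  [ -1,   2,  -2]
R2 → R2 - (1)·R1
R3 → R3 + (1/3)·R1
R3 → R3 - (1/3)·R2
REF = 
  [  3,  -3,   5]
  [  0,   3,  -5]
  [  0,   0, 4/3]

Row 3 reads [0 0 | 4/3], i.e. 0 = 4/3, so the system is inconsistent and w ∉ span{v₁, v₂}.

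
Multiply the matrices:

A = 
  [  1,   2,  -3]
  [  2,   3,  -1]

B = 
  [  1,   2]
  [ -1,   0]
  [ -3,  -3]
AB = 
  [  8,  11]
  [  2,   7]

A is 2×3 and B is 3×2, so AB is 2×2. Each entry is (row of A)·(column of B):
AB[1,1] = (1)(1) + (2)(-1) + (-3)(-3) = 8
AB[1,2] = (1)(2) + (2)(0) + (-3)(-3) = 11
AB[2,1] = (2)(1) + (3)(-1) + (-1)(-3) = 2
AB[2,2] = (2)(2) + (3)(0) + (-1)(-3) = 7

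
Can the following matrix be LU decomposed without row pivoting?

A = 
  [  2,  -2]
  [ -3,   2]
Yes.
A[1,1] = 2 ≠ 0, so Gaussian elimination proceeds without a row swap: multiplier ℓ₂₁ = (-3)/(2) = -3/2, and U[2,2] = 2 - (-3/2)(-2) = -1.
L = 
  [   1,    0]
  [-3/2,    1]
U = 
  [  2,  -2]
  [  0,  -1]
Check row 2 of LU: [(-3/2)(2), (-3/2)(-2) + (-1)] = [-3, 2] = row 2 of A ✓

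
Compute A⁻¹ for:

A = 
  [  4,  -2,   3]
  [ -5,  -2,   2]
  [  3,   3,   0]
det(A) = (4)·((-2)(0) - (2)(3)) - (-2)·((-5)(0) - (2)(3)) + (3)·((-5)(3) - (-2)(3))
  = (4)(-6) - (-2)(-6) + (3)(-9)
  = -63
det(A) = -63 ≠ 0, so A is invertible.

Cofactors Cᵢⱼ = (-1)ⁱ⁺ʲ·Mᵢⱼ:
C = 
  [ -6,   6,  -9]
  [  9,  -9, -18]
  [  2, -23, -18]

adj(A) = Cᵀ:
adj(A) = 
  [ -6,   9,   2]
  [  6,  -9, -23]
  [ -9, -18, -18]

A⁻¹ = (-1/63) · adj(A):
A⁻¹ = 
  [ 2/21,  -1/7, -2/63]
  [-2/21,   1/7, 23/63]
  [  1/7,   2/7,   2/7]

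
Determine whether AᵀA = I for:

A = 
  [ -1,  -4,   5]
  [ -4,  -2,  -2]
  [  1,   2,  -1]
No

AᵀA = 
  [ 18,  14,   2]
  [ 14,  24, -18]
  [  2, -18,  30]
≠ I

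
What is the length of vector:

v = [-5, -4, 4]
7.55

||v||₂ = √((-5)² + (-4)² + (4)²) = √57 = 7.55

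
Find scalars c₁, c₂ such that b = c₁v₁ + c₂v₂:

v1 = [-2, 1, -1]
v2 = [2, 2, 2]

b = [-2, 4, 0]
c1 = 2, c2 = 1

b = 2·v1 + 1·v2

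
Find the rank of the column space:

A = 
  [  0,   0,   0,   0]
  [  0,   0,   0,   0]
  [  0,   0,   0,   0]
dim(Col(A)) = 0

Row reduce:
(no row operations needed)
REF = 
  [  0,   0,   0,   0]
  [  0,   0,   0,   0]
  [  0,   0,   0,   0]
Pivot columns: none → 0 pivots.
dim(Col(A)) = number of pivot columns = 0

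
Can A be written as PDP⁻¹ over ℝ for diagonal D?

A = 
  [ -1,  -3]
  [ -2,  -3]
Yes

tr(A) = -4, det(A) = -3
Characteristic polynomial: λ² - tr(A)λ + det(A) = λ² + 4λ - 3
λ² + 4λ - 3 = 0  ⇒  λ = (-4 ± √((4)² - 4·(-3)))/2 = (-4 ± √(28))/2
  = -2 + √7,  -2 - √7
Eigenvalues: -2 + √7, -2 - √7  (≈ 0.6458, -4.646)
The two irrational eigenvalues are distinct (simple), so each has alg. mult. = geom. mult. = 1.
Sum of geometric multiplicities equals n, so A has n independent eigenvectors.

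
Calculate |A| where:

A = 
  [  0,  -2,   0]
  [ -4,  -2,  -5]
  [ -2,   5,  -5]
Cofactor expansion along row 1:
det(A) = (0)·((-2)(-5) - (-5)(5)) - (-2)·((-4)(-5) - (-5)(-2)) + (0)·((-4)(5) - (-2)(-2))
  = (0)(35) - (-2)(10) + (0)(-24)
  = 20

det(A) = 20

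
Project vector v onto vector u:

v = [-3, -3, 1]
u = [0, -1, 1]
proj_u(v) = [0, -2, 2]

v·u = (-3)(0) + (-3)(-1) + (1)(1) = 4
u·u = (0)² + (-1)² + (1)² = 2
proj_u(v) = (v·u / u·u) × u = (4/2) × u = (2) × u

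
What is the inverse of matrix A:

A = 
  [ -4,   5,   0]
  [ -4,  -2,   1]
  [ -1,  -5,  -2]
det(A) = (-4)·((-2)(-2) - (1)(-5)) - (5)·((-4)(-2) - (1)(-1)) + (0)·((-4)(-5) - (-2)(-1))
  = (-4)(9) - (5)(9) + (0)(18)
  = -81
det(A) = -81 ≠ 0, so A is invertible.

Cofactors Cᵢⱼ = (-1)ⁱ⁺ʲ·Mᵢⱼ:
C = 
  [  9,  -9,  18]
  [ 10,   8, -25]
  [  5,   4,  28]

adj(A) = Cᵀ:
adj(A) = 
  [  9,  10,   5]
  [ -9,   8,   4]
  [ 18, -25,  28]

A⁻¹ = (-1/81) · adj(A):
A⁻¹ = 
  [  -1/9, -10/81,  -5/81]
  [   1/9,  -8/81,  -4/81]
  [  -2/9,  25/81, -28/81]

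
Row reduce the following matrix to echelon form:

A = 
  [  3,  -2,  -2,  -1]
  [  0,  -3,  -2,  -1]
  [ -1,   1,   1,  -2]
Row operations:
R3 → R3 + (1/3)·R1
R3 → R3 + (1/9)·R2

Resulting echelon form:
REF = 
  [    3,    -2,    -2,    -1]
  [    0,    -3,    -2,    -1]
  [    0,     0,   1/9, -22/9]

Rank = 3 (number of non-zero pivot rows).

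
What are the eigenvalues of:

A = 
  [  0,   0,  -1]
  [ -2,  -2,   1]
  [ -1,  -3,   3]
Characteristic polynomial: det(λI - A) = λ³ - λ² - 4λ + 4
Testing integer divisors of the constant term: p(1) = 0, so (λ - 1) is a factor:
p(λ) = (λ - 1)(λ² - 4)
λ² - 4 = (λ + 2)(λ - 2)

λ = 1, 2, -2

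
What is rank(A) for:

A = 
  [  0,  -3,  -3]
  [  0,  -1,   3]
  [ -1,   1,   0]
Row reduce:
Swap R1 ↔ R3
R3 → R3 - (3)·R2
REF = 
  [ -1,   1,   0]
  [  0,  -1,   3]
  [  0,   0, -12]
Pivot columns: 1, 2, 3 → 3 pivots.

rank(A) = 3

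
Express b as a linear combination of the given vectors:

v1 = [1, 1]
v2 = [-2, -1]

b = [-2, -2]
c1 = -2, c2 = 0

b = -2·v1 + 0·v2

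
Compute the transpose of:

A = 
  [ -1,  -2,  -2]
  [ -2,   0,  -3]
Aᵀ = 
  [ -1,  -2]
  [ -2,   0]
  [ -2,  -3]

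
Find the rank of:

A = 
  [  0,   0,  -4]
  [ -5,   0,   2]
Row reduce:
Swap R1 ↔ R2
REF = 
  [ -5,   0,   2]
  [  0,   0,  -4]
Pivot columns: 1, 3 → 2 pivots.

rank(A) = 2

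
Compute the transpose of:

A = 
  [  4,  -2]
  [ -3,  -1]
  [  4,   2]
Aᵀ = 
  [  4,  -3,   4]
  [ -2,  -1,   2]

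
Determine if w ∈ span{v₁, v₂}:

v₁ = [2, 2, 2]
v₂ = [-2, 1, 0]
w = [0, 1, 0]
No

Form the augmented matrix and row-reduce:
[v₁|v₂|w] = 
  [  2,  -2,   0]
  [  2,   1,   1]
  [  2,   0,   0]
R2 → R2 - (1)·R1
R3 → R3 - (1)·R1
R3 → R3 - (2/3)·R2
REF = 
  [   2,   -2,    0]
  [   0,    3,    1]
  [   0,    0, -2/3]

Row 3 reads [0 0 | -2/3], i.e. 0 = -2/3, so the system is inconsistent and w ∉ span{v₁, v₂}.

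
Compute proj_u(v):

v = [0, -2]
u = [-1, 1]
proj_u(v) = [1, -1]

v·u = (0)(-1) + (-2)(1) = -2
u·u = (-1)² + (1)² = 2
proj_u(v) = (v·u / u·u) × u = (-2/2) × u = (-1) × u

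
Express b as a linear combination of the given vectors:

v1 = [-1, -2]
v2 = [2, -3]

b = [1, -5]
c1 = 1, c2 = 1

b = 1·v1 + 1·v2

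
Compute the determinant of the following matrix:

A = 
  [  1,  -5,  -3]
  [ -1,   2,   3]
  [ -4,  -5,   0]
36

Cofactor expansion along row 1:
det(A) = (1)·((2)(0) - (3)(-5)) - (-5)·((-1)(0) - (3)(-4)) + (-3)·((-1)(-5) - (2)(-4))
  = (1)(15) - (-5)(12) + (-3)(13)
  = 36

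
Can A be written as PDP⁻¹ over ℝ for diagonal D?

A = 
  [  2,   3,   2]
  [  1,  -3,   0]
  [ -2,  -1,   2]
No

Characteristic polynomial: det(λI - A) = λ³ - λ² - 7λ + 32
By the rational root theorem any rational root is an integer dividing 32; none of those is a root, so p(λ) has no rational roots and hence (being an irreducible cubic) no repeated roots.
Discriminant of the cubic: Δ = -22067
Δ < 0 ⇒ one real eigenvalue and a complex-conjugate pair: λ ≈ -3.537, 2.268 + 1.975i, 2.268 - 1.975i
Has complex eigenvalues (not diagonalizable over ℝ).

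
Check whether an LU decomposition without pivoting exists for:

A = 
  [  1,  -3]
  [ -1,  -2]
Yes.
A[1,1] = 1 ≠ 0, so Gaussian elimination proceeds without a row swap: multiplier ℓ₂₁ = (-1)/(1) = -1, and U[2,2] = -2 - (-1)(-3) = -5.
L = 
  [  1,   0]
  [ -1,   1]
U = 
  [  1,  -3]
  [  0,  -5]
Check row 2 of LU: [(-1)(1), (-1)(-3) + (-5)] = [-1, -2] = row 2 of A ✓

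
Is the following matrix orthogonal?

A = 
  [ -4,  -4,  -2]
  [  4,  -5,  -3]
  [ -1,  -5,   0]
No

AᵀA = 
  [ 33,   1,  -4]
  [  1,  66,  23]
  [ -4,  23,  13]
≠ I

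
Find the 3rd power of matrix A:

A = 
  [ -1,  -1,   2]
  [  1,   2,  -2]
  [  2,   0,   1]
A^3 = 
  [ -1,  -6,  12]
  [ -2,   9, -16]
  [  8,  -4,   9]

A² = A·A:
A²[1,1] = (-1)(-1) + (-1)(1) + (2)(2) = 4
A²[1,2] = (-1)(-1) + (-1)(2) + (2)(0) = -1
A²[1,3] = (-1)(2) + (-1)(-2) + (2)(1) = 2
A²[2,1] = (1)(-1) + (2)(1) + (-2)(2) = -3
A²[2,2] = (1)(-1) + (2)(2) + (-2)(0) = 3
A²[2,3] = (1)(2) + (2)(-2) + (-2)(1) = -4
A²[3,1] = (2)(-1) + (0)(1) + (1)(2) = 0
A²[3,2] = (2)(-1) + (0)(2) + (1)(0) = -2
A²[3,3] = (2)(2) + (0)(-2) + (1)(1) = 5
A² = 
  [  4,  -1,   2]
  [ -3,   3,  -4]
  [  0,  -2,   5]

A^3 = A^2·A:
A^3[1,1] = (4)(-1) + (-1)(1) + (2)(2) = -1
A^3[1,2] = (4)(-1) + (-1)(2) + (2)(0) = -6
A^3[1,3] = (4)(2) + (-1)(-2) + (2)(1) = 12
A^3[2,1] = (-3)(-1) + (3)(1) + (-4)(2) = -2
A^3[2,2] = (-3)(-1) + (3)(2) + (-4)(0) = 9
A^3[2,3] = (-3)(2) + (3)(-2) + (-4)(1) = -16
A^3[3,1] = (0)(-1) + (-2)(1) + (5)(2) = 8
A^3[3,2] = (0)(-1) + (-2)(2) + (5)(0) = -4
A^3[3,3] = (0)(2) + (-2)(-2) + (5)(1) = 9
A^3 = 
  [ -1,  -6,  12]
  [ -2,   9, -16]
  [  8,  -4,   9]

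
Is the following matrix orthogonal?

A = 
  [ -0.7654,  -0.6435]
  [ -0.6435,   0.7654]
Yes

AᵀA = 
  [  0.9999,   0]
  [  0,   0.9999]
≈ I (equal to I up to the 4-dp rounding of the entries)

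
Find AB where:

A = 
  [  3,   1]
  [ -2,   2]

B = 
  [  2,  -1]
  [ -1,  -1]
AB = 
  [  5,  -4]
  [ -6,   0]

A is 2×2 and B is 2×2, so AB is 2×2. Each entry is (row of A)·(column of B):
AB[1,1] = (3)(2) + (1)(-1) = 5
AB[1,2] = (3)(-1) + (1)(-1) = -4
AB[2,1] = (-2)(2) + (2)(-1) = -6
AB[2,2] = (-2)(-1) + (2)(-1) = 0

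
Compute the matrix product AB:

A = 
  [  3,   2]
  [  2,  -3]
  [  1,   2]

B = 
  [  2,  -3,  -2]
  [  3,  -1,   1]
A is 3×2 and B is 2×3, so AB is 3×3. Each entry is (row of A)·(column of B):
AB[1,1] = (3)(2) + (2)(3) = 12
AB[1,2] = (3)(-3) + (2)(-1) = -11
AB[1,3] = (3)(-2) + (2)(1) = -4
AB[2,1] = (2)(2) + (-3)(3) = -5
AB[2,2] = (2)(-3) + (-3)(-1) = -3
AB[2,3] = (2)(-2) + (-3)(1) = -7
AB[3,1] = (1)(2) + (2)(3) = 8
AB[3,2] = (1)(-3) + (2)(-1) = -5
AB[3,3] = (1)(-2) + (2)(1) = 0

AB = 
  [ 12, -11,  -4]
  [ -5,  -3,  -7]
  [  8,  -5,   0]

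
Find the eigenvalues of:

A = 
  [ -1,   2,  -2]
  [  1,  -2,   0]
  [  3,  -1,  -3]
Characteristic polynomial: det(λI - A) = λ³ + 6λ² + 15λ + 10
Testing integer divisors of the constant term: p(-1) = 0, so (λ + 1) is a factor:
p(λ) = (λ + 1)(λ² + 5λ + 10)
λ² + 5λ + 10 = 0  ⇒  λ = (-5 ± √((5)² - 4·(10)))/2 = (-5 ± √(-15))/2
  = (-5 + i√15)/2,  (-5 - i√15)/2

λ = -1, (-5 + i√15)/2, (-5 - i√15)/2  (≈ -1, -2.5 + 1.936i, -2.5 - 1.936i)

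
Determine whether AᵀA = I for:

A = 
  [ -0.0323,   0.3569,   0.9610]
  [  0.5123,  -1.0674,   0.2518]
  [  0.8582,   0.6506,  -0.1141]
No

AᵀA = 
  [  1,   0,   0]
  [  0,   1.6900,   0]
  [  0,   0,   0.9999]
≠ I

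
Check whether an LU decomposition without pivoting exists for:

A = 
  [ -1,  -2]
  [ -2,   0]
Yes.
A[1,1] = -1 ≠ 0, so Gaussian elimination proceeds without a row swap: multiplier ℓ₂₁ = (-2)/(-1) = 2, and U[2,2] = 0 - (2)(-2) = 4.
L = 
  [  1,   0]
  [  2,   1]
U = 
  [ -1,  -2]
  [  0,   4]
Check row 2 of LU: [(2)(-1), (2)(-2) + 4] = [-2, 0] = row 2 of A ✓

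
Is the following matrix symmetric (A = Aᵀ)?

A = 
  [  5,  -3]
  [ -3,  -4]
Yes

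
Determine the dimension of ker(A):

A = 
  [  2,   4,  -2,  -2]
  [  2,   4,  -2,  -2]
nullity(A) = 3

Row reduce:
R2 → R2 - (1)·R1
REF = 
  [  2,   4,  -2,  -2]
  [  0,   0,   0,   0]
Pivot columns: 1 → 1 pivot.
rank(A) = 1, so nullity(A) = 4 - 1 = 3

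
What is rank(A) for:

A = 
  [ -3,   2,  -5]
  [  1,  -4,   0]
rank(A) = 2

Row reduce:
R2 → R2 + (1/3)·R1
REF = 
  [   -3,     2,    -5]
  [    0, -10/3,  -5/3]
Pivot columns: 1, 2 → 2 pivots.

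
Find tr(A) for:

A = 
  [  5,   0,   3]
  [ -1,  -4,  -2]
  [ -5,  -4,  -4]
-3

tr(A) = 5 + -4 + -4 = -3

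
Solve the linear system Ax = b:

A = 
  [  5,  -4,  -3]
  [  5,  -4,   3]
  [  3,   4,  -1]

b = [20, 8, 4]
x = [2, -1, -2]

Row reduce the augmented matrix [A|b]:
R2 → R2 - (1)·R1
R3 → R3 - (3/5)·R1
Swap R2 ↔ R3
REF = 
  [   5,   -4,   -3,   20]
  [   0, 32/5,  4/5,   -8]
  [   0,    0,    6,  -12]

Back-substitution:
x₃ = (-12) / 6 = -2
x₂ = (-8 - (4/5)(-2)) / (32/5) = -1
x₁ = (20 - (-4)(-1) - (-3)(-2)) / 5 = 2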